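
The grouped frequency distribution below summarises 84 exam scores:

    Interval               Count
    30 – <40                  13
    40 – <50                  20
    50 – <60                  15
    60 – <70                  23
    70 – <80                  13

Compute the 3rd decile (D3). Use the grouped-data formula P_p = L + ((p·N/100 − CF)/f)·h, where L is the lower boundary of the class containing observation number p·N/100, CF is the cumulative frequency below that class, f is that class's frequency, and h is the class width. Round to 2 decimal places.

46.10

N = 84; target position k = 30/100 · 84 = 25.2.
Cumulative frequencies: 13, 33, 48, 71, 84.
Observation 25.2 falls in the class 40 – <50.
L = 40, CF = 13, f = 20, h = 10.
P30 = 40 + ((25.2 − 13)/20)·10 = 40 + 6.1 = 46.1.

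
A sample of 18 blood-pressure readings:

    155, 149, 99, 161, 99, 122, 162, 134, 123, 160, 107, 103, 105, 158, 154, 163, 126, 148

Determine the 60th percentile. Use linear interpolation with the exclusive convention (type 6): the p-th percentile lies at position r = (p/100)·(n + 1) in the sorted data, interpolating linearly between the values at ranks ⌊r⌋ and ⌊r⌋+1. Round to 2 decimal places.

Sorted: 99, 99, 103, 105, 107, 122, 123, 126, 134, 148, 149, 154, 155, 158, 160, 161, 162, 163.
n = 18.
r = (60/100)·(18 + 1) = 11.4.
Rank 11 is 149 and rank 12 is 154.
Interpolate: 149 + 0.4·(154 − 149) = 149 + 0.4·5 = 151.

151.00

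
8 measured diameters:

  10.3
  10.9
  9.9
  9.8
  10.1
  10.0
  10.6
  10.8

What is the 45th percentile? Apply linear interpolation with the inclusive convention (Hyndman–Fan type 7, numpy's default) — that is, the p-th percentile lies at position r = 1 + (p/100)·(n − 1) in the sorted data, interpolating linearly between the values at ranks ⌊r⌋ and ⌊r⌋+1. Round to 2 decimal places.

Sorted: 9.8, 9.9, 10.0, 10.1, 10.3, 10.6, 10.8, 10.9.
n = 8.
r = 1 + (45/100)·(8 − 1) = 1 + 3.15 = 4.15.
Rank 4 is 10.1 and rank 5 is 10.3.
Interpolate: 10.1 + 0.15·(10.3 − 10.1) = 10.1 + 0.15·0.2 = 10.13.

10.13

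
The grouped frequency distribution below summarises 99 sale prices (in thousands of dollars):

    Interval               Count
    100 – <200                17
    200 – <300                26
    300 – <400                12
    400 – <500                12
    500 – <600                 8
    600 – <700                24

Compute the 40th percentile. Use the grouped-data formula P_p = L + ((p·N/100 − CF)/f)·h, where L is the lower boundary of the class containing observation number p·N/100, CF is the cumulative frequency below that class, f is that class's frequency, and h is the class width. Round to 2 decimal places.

N = 99; target position k = 40/100 · 99 = 39.6.
Cumulative frequencies: 17, 43, 55, 67, 75, 99.
Observation 39.6 falls in the class 200 – <300.
L = 200, CF = 17, f = 26, h = 100.
P40 = 200 + ((39.6 − 17)/26)·100 = 200 + 86.9231 = 286.923.

286.92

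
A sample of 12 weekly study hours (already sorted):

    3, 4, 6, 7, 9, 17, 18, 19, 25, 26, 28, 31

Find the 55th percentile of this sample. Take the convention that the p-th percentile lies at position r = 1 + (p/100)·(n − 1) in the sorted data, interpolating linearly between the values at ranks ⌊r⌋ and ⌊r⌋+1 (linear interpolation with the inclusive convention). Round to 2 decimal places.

n = 12.
r = 1 + (55/100)·(12 − 1) = 1 + 6.05 = 7.05.
Rank 7 is 18 and rank 8 is 19.
Interpolate: 18 + 0.05·(19 − 18) = 18 + 0.05·1 = 18.05.

18.05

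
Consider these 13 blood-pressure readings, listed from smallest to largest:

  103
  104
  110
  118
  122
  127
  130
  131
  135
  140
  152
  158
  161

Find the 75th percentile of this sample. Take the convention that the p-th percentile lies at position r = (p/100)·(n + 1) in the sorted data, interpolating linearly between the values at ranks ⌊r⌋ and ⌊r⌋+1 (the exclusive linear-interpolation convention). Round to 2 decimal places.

n = 13.
r = (75/100)·(13 + 1) = 10.5.
Rank 10 is 140 and rank 11 is 152.
Interpolate: 140 + 0.5·(152 − 140) = 140 + 0.5·12 = 146.

146.00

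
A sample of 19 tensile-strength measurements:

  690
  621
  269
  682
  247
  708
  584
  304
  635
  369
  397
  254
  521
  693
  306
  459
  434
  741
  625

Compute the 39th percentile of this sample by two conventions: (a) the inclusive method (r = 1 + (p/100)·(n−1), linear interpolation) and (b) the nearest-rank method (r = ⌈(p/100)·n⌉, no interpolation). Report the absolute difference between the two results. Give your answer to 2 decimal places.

0.50

Sorted: 247, 254, 269, 304, 306, 369, 397, 434, 459, 521, 584, 621, 625, 635, 682, 690, 693, 708, 741.
n = 19.
(a) r = 8.02; between ranks 8 (434) and 9 (459): 434.5.
(b) the nearest-rank method: rank 8 → 434.
|434.5 − 434| = 0.5.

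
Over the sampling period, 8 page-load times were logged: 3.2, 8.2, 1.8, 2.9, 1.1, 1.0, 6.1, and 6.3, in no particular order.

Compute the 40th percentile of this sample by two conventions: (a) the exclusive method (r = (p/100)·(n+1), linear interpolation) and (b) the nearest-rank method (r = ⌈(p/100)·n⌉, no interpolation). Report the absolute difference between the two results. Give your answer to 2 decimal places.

Sorted: 1.0, 1.1, 1.8, 2.9, 3.2, 6.1, 6.3, 8.2.
n = 8.
(a) r = 3.6; between ranks 3 (1.8) and 4 (2.9): 2.46.
(b) the nearest-rank method: rank 4 → 2.9.
|2.46 − 2.9| = 0.44.

0.44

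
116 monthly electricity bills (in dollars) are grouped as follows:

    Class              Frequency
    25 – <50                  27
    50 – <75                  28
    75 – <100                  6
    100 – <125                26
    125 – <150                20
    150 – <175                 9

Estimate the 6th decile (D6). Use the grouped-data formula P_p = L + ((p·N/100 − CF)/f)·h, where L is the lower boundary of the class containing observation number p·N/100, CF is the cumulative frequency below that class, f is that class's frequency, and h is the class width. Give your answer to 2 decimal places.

108.27

N = 116; target position k = 60/100 · 116 = 69.6.
Cumulative frequencies: 27, 55, 61, 87, 107, 116.
Observation 69.6 falls in the class 100 – <125.
L = 100, CF = 61, f = 26, h = 25.
P60 = 100 + ((69.6 − 61)/26)·25 = 100 + 8.26923 = 108.269.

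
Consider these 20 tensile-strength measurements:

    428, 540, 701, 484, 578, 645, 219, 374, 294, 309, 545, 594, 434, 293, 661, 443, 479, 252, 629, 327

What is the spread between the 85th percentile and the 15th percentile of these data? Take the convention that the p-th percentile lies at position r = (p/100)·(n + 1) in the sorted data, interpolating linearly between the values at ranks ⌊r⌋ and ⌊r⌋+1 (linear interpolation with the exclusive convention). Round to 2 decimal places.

Sorted: 219, 252, 293, 294, 309, 327, 374, 428, 434, 443, 479, 484, 540, 545, 578, 594, 629, 645, 661, 701.
n = 20.
P15: r = 3.15; ranks 3–4 are 293, 294; interpolating gives 293.15.
P85: r = 17.85; ranks 17–18 are 629, 645; interpolating gives 642.6.
Difference: 642.6 − 293.15 = 349.45.

349.45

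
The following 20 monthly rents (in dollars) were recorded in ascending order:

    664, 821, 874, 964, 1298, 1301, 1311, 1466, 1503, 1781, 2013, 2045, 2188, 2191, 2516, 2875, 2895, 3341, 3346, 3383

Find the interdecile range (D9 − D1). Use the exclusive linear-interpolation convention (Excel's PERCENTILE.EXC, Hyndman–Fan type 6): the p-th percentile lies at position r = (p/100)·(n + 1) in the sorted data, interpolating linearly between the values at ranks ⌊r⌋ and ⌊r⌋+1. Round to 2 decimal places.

n = 20.
P10: r = 2.1; ranks 2–3 are 821, 874; interpolating gives 826.3.
P90: r = 18.9; ranks 18–19 are 3341, 3346; interpolating gives 3345.5.
Difference: 3345.5 − 826.3 = 2519.2.

2519.20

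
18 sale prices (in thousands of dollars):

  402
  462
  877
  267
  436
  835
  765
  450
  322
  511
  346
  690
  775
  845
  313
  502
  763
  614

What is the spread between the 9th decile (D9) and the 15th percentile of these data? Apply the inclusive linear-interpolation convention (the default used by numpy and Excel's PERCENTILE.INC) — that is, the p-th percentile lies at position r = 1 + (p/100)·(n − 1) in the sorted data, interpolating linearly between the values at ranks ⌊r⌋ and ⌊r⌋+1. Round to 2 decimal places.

Sorted: 267, 313, 322, 346, 402, 436, 450, 462, 502, 511, 614, 690, 763, 765, 775, 835, 845, 877.
n = 18.
P15: r = 3.55; ranks 3–4 are 322, 346; interpolating gives 335.2.
P90: r = 16.3; ranks 16–17 are 835, 845; interpolating gives 838.
Difference: 838 − 335.2 = 502.8.

502.80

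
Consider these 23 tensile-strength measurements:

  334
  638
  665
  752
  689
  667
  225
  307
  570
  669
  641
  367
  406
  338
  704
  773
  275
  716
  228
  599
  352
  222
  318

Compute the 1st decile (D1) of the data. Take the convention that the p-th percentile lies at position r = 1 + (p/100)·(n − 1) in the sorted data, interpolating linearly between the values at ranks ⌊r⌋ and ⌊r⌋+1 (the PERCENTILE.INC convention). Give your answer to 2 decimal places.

Sorted: 222, 225, 228, 275, 307, 318, 334, 338, 352, 367, 406, 570, 599, 638, 641, 665, 667, 669, 689, 704, 716, 752, 773.
n = 23.
r = 1 + (10/100)·(23 − 1) = 1 + 2.2 = 3.2.
Rank 3 is 228 and rank 4 is 275.
Interpolate: 228 + 0.2·(275 − 228) = 228 + 0.2·47 = 237.4.

237.40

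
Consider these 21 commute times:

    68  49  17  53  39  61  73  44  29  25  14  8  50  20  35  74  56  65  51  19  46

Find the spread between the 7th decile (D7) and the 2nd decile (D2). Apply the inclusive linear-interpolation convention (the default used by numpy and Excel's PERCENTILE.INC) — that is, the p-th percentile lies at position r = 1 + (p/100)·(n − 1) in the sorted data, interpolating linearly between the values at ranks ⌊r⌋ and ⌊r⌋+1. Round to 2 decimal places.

Sorted: 8, 14, 17, 19, 20, 25, 29, 35, 39, 44, 46, 49, 50, 51, 53, 56, 61, 65, 68, 73, 74.
n = 21.
P20: r = 5 (integer) → 20.
P70: r = 15 (integer) → 53.
Difference: 53 − 20 = 33.

33.00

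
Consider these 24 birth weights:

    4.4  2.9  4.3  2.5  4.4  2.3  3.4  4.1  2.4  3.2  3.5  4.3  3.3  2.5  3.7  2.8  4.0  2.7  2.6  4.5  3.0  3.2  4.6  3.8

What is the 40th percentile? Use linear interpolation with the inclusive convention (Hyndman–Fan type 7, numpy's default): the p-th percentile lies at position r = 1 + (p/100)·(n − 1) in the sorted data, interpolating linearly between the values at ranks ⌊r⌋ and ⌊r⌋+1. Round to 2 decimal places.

3.20

Sorted: 2.3, 2.4, 2.5, 2.5, 2.6, 2.7, 2.8, 2.9, 3.0, 3.2, 3.2, 3.3, 3.4, 3.5, 3.7, 3.8, 4.0, 4.1, 4.3, 4.3, 4.4, 4.4, 4.5, 4.6.
n = 24.
r = 1 + (40/100)·(24 − 1) = 1 + 9.2 = 10.2.
Rank 10 is 3.2 and rank 11 is 3.2.
Interpolate: 3.2 + 0.2·(3.2 − 3.2) = 3.2 + 0.2·0 = 3.2.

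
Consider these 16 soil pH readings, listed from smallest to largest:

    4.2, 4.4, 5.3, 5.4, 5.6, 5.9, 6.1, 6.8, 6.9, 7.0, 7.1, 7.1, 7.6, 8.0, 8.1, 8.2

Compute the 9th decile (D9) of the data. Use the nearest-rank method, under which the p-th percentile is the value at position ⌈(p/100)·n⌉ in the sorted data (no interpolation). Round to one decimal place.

8.1

n = 16.
Position = ⌈90/100 · 16⌉ = ⌈14.4⌉ = 15.
The value at rank 15 is 8.1.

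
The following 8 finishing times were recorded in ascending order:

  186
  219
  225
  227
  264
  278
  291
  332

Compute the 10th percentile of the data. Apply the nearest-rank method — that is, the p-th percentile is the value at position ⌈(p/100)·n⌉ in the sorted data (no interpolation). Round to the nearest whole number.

n = 8.
Position = ⌈10/100 · 8⌉ = ⌈0.8⌉ = 1.
The value at rank 1 is 186.

186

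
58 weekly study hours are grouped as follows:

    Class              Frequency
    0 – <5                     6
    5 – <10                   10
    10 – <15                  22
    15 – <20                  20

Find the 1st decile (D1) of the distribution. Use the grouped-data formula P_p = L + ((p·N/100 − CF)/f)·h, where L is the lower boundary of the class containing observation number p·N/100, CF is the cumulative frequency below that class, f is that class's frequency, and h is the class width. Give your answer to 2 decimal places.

N = 58; target position k = 10/100 · 58 = 5.8.
Cumulative frequencies: 6, 16, 38, 58.
Observation 5.8 falls in the class 0 – <5.
L = 0, CF = 0, f = 6, h = 5.
P10 = 0 + ((5.8 − 0)/6)·5 = 0 + 4.83333 = 4.83333.

4.83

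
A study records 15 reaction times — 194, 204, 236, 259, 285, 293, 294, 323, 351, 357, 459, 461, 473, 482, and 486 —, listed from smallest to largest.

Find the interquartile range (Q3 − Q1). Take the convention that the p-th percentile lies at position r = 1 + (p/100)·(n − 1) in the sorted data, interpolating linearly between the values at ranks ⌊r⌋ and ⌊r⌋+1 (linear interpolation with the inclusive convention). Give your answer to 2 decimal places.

n = 15.
P25: r = 4.5; ranks 4–5 are 259, 285; interpolating gives 272.
P75: r = 11.5; ranks 11–12 are 459, 461; interpolating gives 460.
Difference: 460 − 272 = 188.

188.00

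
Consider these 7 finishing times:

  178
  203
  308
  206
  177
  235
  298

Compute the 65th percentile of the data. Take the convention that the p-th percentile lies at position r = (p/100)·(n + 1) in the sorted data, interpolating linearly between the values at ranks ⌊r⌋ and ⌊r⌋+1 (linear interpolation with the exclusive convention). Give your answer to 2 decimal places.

247.60

Sorted: 177, 178, 203, 206, 235, 298, 308.
n = 7.
r = (65/100)·(7 + 1) = 5.2.
Rank 5 is 235 and rank 6 is 298.
Interpolate: 235 + 0.2·(298 − 235) = 235 + 0.2·63 = 247.6.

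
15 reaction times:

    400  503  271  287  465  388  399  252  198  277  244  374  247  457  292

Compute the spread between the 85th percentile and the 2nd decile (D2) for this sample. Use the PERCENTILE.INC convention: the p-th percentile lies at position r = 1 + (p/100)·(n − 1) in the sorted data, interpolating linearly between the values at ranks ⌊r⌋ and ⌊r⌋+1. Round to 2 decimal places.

Sorted: 198, 244, 247, 252, 271, 277, 287, 292, 374, 388, 399, 400, 457, 465, 503.
n = 15.
P20: r = 3.8; ranks 3–4 are 247, 252; interpolating gives 251.
P85: r = 12.9; ranks 12–13 are 400, 457; interpolating gives 451.3.
Difference: 451.3 − 251 = 200.3.

200.30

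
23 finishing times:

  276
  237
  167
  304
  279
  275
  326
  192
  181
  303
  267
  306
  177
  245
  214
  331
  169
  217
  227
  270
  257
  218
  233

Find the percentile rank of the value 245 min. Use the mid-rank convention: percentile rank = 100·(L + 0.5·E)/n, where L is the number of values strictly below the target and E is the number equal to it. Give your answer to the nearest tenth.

Sorted: 167, 169, 177, 181, 192, 214, 217, 218, 227, 233, 237, 245, 257, 267, 270, 275, 276, 279, 303, 304, 306, 326, 331.
Count below 245: L = 11; count equal: E = 1; n = 23.
Percentile rank = 100·(11 + 0.5·1)/23 = 100·11.5/23 = 50.

50.0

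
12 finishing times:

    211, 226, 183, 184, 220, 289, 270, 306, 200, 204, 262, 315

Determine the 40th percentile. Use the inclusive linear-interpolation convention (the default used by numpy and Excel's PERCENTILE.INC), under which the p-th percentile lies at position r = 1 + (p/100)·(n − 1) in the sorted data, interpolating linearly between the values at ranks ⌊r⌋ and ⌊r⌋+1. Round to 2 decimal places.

214.60

Sorted: 183, 184, 200, 204, 211, 220, 226, 262, 270, 289, 306, 315.
n = 12.
r = 1 + (40/100)·(12 − 1) = 1 + 4.4 = 5.4.
Rank 5 is 211 and rank 6 is 220.
Interpolate: 211 + 0.4·(220 − 211) = 211 + 0.4·9 = 214.6.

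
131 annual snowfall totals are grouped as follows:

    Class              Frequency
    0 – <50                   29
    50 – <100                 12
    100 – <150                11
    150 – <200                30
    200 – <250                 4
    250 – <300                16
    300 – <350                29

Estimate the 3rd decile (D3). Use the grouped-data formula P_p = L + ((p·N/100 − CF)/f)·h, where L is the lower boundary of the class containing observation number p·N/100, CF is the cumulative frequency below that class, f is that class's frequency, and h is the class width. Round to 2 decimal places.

92.92

N = 131; target position k = 30/100 · 131 = 39.3.
Cumulative frequencies: 29, 41, 52, 82, 86, 102, 131.
Observation 39.3 falls in the class 50 – <100.
L = 50, CF = 29, f = 12, h = 50.
P30 = 50 + ((39.3 − 29)/12)·50 = 50 + 42.9167 = 92.9167.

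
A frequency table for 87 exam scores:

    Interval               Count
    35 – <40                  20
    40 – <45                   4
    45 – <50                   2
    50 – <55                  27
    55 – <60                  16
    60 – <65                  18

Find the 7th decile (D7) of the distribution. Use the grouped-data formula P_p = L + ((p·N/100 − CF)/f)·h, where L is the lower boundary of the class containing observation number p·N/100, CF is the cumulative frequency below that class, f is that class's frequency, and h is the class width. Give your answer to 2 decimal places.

57.47

N = 87; target position k = 70/100 · 87 = 60.9.
Cumulative frequencies: 20, 24, 26, 53, 69, 87.
Observation 60.9 falls in the class 55 – <60.
L = 55, CF = 53, f = 16, h = 5.
P70 = 55 + ((60.9 − 53)/16)·5 = 55 + 2.46875 = 57.4688.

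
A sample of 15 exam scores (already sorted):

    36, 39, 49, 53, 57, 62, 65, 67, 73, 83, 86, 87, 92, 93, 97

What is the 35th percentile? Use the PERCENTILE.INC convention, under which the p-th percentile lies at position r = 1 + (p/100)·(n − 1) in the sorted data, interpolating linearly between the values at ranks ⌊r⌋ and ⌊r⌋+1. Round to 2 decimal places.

n = 15.
r = 1 + (35/100)·(15 − 1) = 1 + 4.9 = 5.9.
Rank 5 is 57 and rank 6 is 62.
Interpolate: 57 + 0.9·(62 − 57) = 57 + 0.9·5 = 61.5.

61.50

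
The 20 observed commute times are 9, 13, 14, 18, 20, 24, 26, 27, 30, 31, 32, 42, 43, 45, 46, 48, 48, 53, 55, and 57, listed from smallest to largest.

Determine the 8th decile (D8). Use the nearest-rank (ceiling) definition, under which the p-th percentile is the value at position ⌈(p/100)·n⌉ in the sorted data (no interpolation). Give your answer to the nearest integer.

n = 20.
Position = ⌈80/100 · 20⌉ = ⌈16⌉ = 16.
The value at rank 16 is 48.

48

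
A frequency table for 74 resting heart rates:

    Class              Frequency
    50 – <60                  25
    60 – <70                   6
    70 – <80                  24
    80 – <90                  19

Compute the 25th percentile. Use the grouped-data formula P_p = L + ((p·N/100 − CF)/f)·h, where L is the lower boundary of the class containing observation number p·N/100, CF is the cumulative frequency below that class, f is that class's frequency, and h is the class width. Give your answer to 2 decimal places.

57.40

N = 74; target position k = 25/100 · 74 = 18.5.
Cumulative frequencies: 25, 31, 55, 74.
Observation 18.5 falls in the class 50 – <60.
L = 50, CF = 0, f = 25, h = 10.
P25 = 50 + ((18.5 − 0)/25)·10 = 50 + 7.4 = 57.4.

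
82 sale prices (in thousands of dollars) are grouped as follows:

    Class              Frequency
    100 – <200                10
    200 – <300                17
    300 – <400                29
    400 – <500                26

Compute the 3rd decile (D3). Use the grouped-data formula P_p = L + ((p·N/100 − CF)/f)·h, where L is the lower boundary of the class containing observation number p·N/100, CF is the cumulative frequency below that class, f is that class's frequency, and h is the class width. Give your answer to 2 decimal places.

285.88

N = 82; target position k = 30/100 · 82 = 24.6.
Cumulative frequencies: 10, 27, 56, 82.
Observation 24.6 falls in the class 200 – <300.
L = 200, CF = 10, f = 17, h = 100.
P30 = 200 + ((24.6 − 10)/17)·100 = 200 + 85.8824 = 285.882.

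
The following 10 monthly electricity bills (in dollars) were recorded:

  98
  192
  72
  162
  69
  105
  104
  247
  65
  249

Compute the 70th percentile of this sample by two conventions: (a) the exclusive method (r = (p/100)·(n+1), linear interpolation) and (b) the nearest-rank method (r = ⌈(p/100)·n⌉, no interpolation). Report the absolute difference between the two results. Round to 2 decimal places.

21.00

Sorted: 65, 69, 72, 98, 104, 105, 162, 192, 247, 249.
n = 10.
(a) r = 7.7; between ranks 7 (162) and 8 (192): 183.
(b) the nearest-rank method: rank 7 → 162.
|183 − 162| = 21.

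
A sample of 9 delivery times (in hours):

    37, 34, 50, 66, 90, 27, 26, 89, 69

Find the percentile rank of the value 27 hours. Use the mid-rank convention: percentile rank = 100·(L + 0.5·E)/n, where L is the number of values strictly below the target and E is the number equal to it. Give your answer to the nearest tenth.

Sorted: 26, 27, 34, 37, 50, 66, 69, 89, 90.
Count below 27: L = 1; count equal: E = 1; n = 9.
Percentile rank = 100·(1 + 0.5·1)/9 = 100·1.5/9 = 16.67.

16.7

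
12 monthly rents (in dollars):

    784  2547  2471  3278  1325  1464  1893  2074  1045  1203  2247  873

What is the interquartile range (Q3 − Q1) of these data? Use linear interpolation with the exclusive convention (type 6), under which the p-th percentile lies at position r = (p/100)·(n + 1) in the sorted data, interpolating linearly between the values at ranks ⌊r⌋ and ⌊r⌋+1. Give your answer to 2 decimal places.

Sorted: 784, 873, 1045, 1203, 1325, 1464, 1893, 2074, 2247, 2471, 2547, 3278.
n = 12.
P25: r = 3.25; ranks 3–4 are 1045, 1203; interpolating gives 1084.5.
P75: r = 9.75; ranks 9–10 are 2247, 2471; interpolating gives 2415.
Difference: 2415 − 1084.5 = 1330.5.

1330.50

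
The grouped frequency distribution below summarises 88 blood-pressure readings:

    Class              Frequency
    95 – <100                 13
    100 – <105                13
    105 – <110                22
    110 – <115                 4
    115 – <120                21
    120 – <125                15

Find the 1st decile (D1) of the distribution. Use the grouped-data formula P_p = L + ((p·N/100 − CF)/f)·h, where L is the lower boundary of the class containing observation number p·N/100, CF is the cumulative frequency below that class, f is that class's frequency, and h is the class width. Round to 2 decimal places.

98.38

N = 88; target position k = 10/100 · 88 = 8.8.
Cumulative frequencies: 13, 26, 48, 52, 73, 88.
Observation 8.8 falls in the class 95 – <100.
L = 95, CF = 0, f = 13, h = 5.
P10 = 95 + ((8.8 − 0)/13)·5 = 95 + 3.38462 = 98.3846.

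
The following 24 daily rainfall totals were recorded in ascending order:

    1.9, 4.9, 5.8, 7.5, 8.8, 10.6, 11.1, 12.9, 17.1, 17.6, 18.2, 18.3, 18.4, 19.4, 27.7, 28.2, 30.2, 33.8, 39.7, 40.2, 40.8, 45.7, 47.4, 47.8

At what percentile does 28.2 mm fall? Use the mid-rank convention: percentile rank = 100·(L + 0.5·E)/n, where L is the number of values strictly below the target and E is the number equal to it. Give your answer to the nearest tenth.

Count below 28.2: L = 15; count equal: E = 1; n = 24.
Percentile rank = 100·(15 + 0.5·1)/24 = 100·15.5/24 = 64.58.

64.6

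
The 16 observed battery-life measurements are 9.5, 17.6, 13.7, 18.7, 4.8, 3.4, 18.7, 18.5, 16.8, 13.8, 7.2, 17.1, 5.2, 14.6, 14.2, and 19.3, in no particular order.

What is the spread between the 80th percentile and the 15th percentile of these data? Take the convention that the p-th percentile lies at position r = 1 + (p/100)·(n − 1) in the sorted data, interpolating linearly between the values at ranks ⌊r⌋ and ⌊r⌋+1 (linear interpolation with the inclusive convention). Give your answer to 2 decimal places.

12.80

Sorted: 3.4, 4.8, 5.2, 7.2, 9.5, 13.7, 13.8, 14.2, 14.6, 16.8, 17.1, 17.6, 18.5, 18.7, 18.7, 19.3.
n = 16.
P15: r = 3.25; ranks 3–4 are 5.2, 7.2; interpolating gives 5.7.
P80: r = 13 (integer) → 18.5.
Difference: 18.5 − 5.7 = 12.8.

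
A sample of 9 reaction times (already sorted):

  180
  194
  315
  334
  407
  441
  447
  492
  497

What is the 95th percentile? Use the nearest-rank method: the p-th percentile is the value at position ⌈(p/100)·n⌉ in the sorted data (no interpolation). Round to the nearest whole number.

n = 9.
Position = ⌈95/100 · 9⌉ = ⌈8.55⌉ = 9.
The value at rank 9 is 497.

497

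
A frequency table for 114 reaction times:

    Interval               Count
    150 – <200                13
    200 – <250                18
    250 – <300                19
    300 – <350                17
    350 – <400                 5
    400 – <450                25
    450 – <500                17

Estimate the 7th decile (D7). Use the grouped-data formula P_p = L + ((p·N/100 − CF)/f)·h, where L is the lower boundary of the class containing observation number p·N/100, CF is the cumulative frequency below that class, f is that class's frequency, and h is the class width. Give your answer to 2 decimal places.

415.60

N = 114; target position k = 70/100 · 114 = 79.8.
Cumulative frequencies: 13, 31, 50, 67, 72, 97, 114.
Observation 79.8 falls in the class 400 – <450.
L = 400, CF = 72, f = 25, h = 50.
P70 = 400 + ((79.8 − 72)/25)·50 = 400 + 15.6 = 415.6.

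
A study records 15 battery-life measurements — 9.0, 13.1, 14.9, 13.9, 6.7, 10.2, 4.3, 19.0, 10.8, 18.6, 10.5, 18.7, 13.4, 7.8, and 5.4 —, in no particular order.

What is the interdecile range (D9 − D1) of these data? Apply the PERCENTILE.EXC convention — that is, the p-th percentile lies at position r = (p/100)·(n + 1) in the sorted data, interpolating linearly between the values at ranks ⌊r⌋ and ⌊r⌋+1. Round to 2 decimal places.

13.86

Sorted: 4.3, 5.4, 6.7, 7.8, 9.0, 10.2, 10.5, 10.8, 13.1, 13.4, 13.9, 14.9, 18.6, 18.7, 19.0.
n = 15.
P10: r = 1.6; ranks 1–2 are 4.3, 5.4; interpolating gives 4.96.
P90: r = 14.4; ranks 14–15 are 18.7, 19.0; interpolating gives 18.82.
Difference: 18.82 − 4.96 = 13.86.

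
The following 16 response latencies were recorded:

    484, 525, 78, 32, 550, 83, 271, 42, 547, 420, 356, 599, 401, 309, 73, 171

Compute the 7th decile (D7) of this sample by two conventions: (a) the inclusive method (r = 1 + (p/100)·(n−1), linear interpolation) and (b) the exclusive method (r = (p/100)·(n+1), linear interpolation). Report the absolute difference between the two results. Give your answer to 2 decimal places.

25.60

Sorted: 32, 42, 73, 78, 83, 171, 271, 309, 356, 401, 420, 484, 525, 547, 550, 599.
n = 16.
(a) r = 11.5; between ranks 11 (420) and 12 (484): 452.
(b) r = 11.9; between ranks 11 (420) and 12 (484): 477.6.
|452 − 477.6| = 25.6.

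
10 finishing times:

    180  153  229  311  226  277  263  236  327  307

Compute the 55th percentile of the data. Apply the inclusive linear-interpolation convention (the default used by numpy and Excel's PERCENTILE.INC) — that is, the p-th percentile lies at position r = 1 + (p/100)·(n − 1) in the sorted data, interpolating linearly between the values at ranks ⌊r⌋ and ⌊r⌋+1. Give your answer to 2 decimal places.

Sorted: 153, 180, 226, 229, 236, 263, 277, 307, 311, 327.
n = 10.
r = 1 + (55/100)·(10 − 1) = 1 + 4.95 = 5.95.
Rank 5 is 236 and rank 6 is 263.
Interpolate: 236 + 0.95·(263 − 236) = 236 + 0.95·27 = 261.65.

261.65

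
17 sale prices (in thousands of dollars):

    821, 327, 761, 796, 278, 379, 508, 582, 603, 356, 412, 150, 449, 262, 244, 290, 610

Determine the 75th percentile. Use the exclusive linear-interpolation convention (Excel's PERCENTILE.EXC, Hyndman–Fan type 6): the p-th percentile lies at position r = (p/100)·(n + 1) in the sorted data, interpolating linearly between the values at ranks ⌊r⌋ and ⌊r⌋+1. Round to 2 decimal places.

606.50

Sorted: 150, 244, 262, 278, 290, 327, 356, 379, 412, 449, 508, 582, 603, 610, 761, 796, 821.
n = 17.
r = (75/100)·(17 + 1) = 13.5.
Rank 13 is 603 and rank 14 is 610.
Interpolate: 603 + 0.5·(610 − 603) = 603 + 0.5·7 = 606.5.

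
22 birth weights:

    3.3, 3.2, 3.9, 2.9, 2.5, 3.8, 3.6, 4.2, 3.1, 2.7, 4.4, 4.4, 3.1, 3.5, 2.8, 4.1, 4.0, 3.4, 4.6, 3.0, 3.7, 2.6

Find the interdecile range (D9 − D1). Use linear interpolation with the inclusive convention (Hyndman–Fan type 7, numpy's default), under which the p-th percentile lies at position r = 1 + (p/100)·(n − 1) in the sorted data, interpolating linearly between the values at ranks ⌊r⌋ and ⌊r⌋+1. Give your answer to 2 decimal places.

1.67

Sorted: 2.5, 2.6, 2.7, 2.8, 2.9, 3.0, 3.1, 3.1, 3.2, 3.3, 3.4, 3.5, 3.6, 3.7, 3.8, 3.9, 4.0, 4.1, 4.2, 4.4, 4.4, 4.6.
n = 22.
P10: r = 3.1; ranks 3–4 are 2.7, 2.8; interpolating gives 2.71.
P90: r = 19.9; ranks 19–20 are 4.2, 4.4; interpolating gives 4.38.
Difference: 4.38 − 2.71 = 1.67.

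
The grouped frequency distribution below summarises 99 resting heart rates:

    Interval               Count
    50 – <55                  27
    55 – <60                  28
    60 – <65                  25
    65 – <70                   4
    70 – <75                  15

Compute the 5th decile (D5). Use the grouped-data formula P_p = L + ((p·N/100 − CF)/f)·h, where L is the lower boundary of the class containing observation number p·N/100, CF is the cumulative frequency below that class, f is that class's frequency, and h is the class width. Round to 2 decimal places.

59.02

N = 99; target position k = 50/100 · 99 = 49.5.
Cumulative frequencies: 27, 55, 80, 84, 99.
Observation 49.5 falls in the class 55 – <60.
L = 55, CF = 27, f = 28, h = 5.
P50 = 55 + ((49.5 − 27)/28)·5 = 55 + 4.01786 = 59.0179.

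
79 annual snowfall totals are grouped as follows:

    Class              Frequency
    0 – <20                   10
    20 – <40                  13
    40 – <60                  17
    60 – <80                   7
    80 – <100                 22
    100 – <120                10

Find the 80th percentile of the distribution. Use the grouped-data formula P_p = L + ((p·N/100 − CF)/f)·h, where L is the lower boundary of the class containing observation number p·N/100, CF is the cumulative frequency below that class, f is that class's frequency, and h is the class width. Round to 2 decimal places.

N = 79; target position k = 80/100 · 79 = 63.2.
Cumulative frequencies: 10, 23, 40, 47, 69, 79.
Observation 63.2 falls in the class 80 – <100.
L = 80, CF = 47, f = 22, h = 20.
P80 = 80 + ((63.2 − 47)/22)·20 = 80 + 14.7273 = 94.7273.

94.73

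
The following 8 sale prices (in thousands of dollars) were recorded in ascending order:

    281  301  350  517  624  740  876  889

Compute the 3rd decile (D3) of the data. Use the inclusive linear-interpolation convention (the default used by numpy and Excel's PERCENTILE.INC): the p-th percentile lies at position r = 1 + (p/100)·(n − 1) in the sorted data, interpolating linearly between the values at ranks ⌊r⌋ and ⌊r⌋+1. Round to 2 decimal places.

366.70

n = 8.
r = 1 + (30/100)·(8 − 1) = 1 + 2.1 = 3.1.
Rank 3 is 350 and rank 4 is 517.
Interpolate: 350 + 0.1·(517 − 350) = 350 + 0.1·167 = 366.7.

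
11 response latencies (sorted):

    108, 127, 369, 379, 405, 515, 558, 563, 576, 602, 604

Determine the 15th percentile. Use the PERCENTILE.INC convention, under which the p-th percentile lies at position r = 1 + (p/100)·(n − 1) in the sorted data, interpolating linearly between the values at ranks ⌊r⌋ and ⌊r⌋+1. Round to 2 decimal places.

248.00

n = 11.
r = 1 + (15/100)·(11 − 1) = 1 + 1.5 = 2.5.
Rank 2 is 127 and rank 3 is 369.
Interpolate: 127 + 0.5·(369 − 127) = 127 + 0.5·242 = 248.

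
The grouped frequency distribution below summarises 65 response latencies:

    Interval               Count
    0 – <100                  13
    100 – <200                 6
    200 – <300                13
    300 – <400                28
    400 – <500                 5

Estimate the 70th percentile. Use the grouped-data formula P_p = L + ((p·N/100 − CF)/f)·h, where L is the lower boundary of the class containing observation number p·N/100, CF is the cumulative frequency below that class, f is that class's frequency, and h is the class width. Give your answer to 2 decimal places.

N = 65; target position k = 70/100 · 65 = 45.5.
Cumulative frequencies: 13, 19, 32, 60, 65.
Observation 45.5 falls in the class 300 – <400.
L = 300, CF = 32, f = 28, h = 100.
P70 = 300 + ((45.5 − 32)/28)·100 = 300 + 48.2143 = 348.214.

348.21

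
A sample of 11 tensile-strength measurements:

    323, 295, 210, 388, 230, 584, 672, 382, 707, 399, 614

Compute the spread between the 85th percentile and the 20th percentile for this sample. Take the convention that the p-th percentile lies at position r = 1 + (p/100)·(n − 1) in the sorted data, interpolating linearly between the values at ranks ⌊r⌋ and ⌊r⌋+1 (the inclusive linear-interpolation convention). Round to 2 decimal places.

Sorted: 210, 230, 295, 323, 382, 388, 399, 584, 614, 672, 707.
n = 11.
P20: r = 3 (integer) → 295.
P85: r = 9.5; ranks 9–10 are 614, 672; interpolating gives 643.
Difference: 643 − 295 = 348.

348.00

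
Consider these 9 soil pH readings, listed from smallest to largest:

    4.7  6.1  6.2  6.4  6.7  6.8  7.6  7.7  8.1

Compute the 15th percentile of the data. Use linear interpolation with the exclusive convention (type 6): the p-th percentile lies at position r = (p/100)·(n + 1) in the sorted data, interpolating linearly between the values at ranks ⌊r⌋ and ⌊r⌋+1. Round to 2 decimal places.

5.40

n = 9.
r = (15/100)·(9 + 1) = 1.5.
Rank 1 is 4.7 and rank 2 is 6.1.
Interpolate: 4.7 + 0.5·(6.1 − 4.7) = 4.7 + 0.5·1.4 = 5.4.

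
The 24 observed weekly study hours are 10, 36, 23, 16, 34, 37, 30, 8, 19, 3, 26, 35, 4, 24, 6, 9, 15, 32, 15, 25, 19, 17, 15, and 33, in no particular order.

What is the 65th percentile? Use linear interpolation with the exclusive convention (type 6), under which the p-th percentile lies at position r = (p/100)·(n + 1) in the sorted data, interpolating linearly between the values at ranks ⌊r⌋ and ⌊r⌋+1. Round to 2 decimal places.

25.25

Sorted: 3, 4, 6, 8, 9, 10, 15, 15, 15, 16, 17, 19, 19, 23, 24, 25, 26, 30, 32, 33, 34, 35, 36, 37.
n = 24.
r = (65/100)·(24 + 1) = 16.25.
Rank 16 is 25 and rank 17 is 26.
Interpolate: 25 + 0.25·(26 − 25) = 25 + 0.25·1 = 25.25.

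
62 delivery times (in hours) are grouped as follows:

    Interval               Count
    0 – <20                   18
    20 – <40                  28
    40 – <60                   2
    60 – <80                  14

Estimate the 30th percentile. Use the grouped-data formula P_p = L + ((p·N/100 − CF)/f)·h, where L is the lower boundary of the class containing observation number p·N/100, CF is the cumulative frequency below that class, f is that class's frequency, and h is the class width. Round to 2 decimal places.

20.43

N = 62; target position k = 30/100 · 62 = 18.6.
Cumulative frequencies: 18, 46, 48, 62.
Observation 18.6 falls in the class 20 – <40.
L = 20, CF = 18, f = 28, h = 20.
P30 = 20 + ((18.6 − 18)/28)·20 = 20 + 0.428571 = 20.4286.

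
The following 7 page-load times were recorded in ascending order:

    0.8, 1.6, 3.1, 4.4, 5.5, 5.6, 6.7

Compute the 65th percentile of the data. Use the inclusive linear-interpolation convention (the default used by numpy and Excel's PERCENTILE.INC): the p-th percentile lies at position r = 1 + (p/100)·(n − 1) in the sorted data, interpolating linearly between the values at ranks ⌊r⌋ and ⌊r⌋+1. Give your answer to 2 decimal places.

5.39

n = 7.
r = 1 + (65/100)·(7 − 1) = 1 + 3.9 = 4.9.
Rank 4 is 4.4 and rank 5 is 5.5.
Interpolate: 4.4 + 0.9·(5.5 − 4.4) = 4.4 + 0.9·1.1 = 5.39.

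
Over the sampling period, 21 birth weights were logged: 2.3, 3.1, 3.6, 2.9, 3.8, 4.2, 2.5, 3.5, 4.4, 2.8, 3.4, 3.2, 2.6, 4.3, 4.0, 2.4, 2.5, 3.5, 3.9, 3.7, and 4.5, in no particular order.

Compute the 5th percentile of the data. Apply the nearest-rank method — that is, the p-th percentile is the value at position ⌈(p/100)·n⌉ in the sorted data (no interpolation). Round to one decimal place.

2.4

Sorted: 2.3, 2.4, 2.5, 2.5, 2.6, 2.8, 2.9, 3.1, 3.2, 3.4, 3.5, 3.5, 3.6, 3.7, 3.8, 3.9, 4.0, 4.2, 4.3, 4.4, 4.5.
n = 21.
Position = ⌈5/100 · 21⌉ = ⌈1.05⌉ = 2.
The value at rank 2 is 2.4.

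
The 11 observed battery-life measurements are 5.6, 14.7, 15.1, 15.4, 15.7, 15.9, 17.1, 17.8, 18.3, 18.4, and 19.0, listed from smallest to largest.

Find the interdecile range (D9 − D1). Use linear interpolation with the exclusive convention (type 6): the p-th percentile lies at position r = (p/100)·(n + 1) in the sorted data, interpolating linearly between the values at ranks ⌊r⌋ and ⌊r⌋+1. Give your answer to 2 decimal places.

11.46

n = 11.
P10: r = 1.2; ranks 1–2 are 5.6, 14.7; interpolating gives 7.42.
P90: r = 10.8; ranks 10–11 are 18.4, 19.0; interpolating gives 18.88.
Difference: 18.88 − 7.42 = 11.46.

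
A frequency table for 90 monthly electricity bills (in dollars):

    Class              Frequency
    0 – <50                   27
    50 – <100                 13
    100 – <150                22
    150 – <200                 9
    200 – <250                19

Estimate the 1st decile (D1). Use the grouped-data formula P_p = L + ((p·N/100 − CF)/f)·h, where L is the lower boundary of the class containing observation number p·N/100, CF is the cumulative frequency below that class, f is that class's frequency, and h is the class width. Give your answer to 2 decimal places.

N = 90; target position k = 10/100 · 90 = 9.
Cumulative frequencies: 27, 40, 62, 71, 90.
Observation 9 falls in the class 0 – <50.
L = 0, CF = 0, f = 27, h = 50.
P10 = 0 + ((9 − 0)/27)·50 = 0 + 16.6667 = 16.6667.

16.67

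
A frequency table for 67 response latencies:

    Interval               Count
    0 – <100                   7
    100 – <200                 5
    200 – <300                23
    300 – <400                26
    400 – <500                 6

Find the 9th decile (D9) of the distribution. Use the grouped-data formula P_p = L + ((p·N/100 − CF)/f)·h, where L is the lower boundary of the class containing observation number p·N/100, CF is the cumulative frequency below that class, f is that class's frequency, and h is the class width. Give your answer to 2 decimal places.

397.31

N = 67; target position k = 90/100 · 67 = 60.3.
Cumulative frequencies: 7, 12, 35, 61, 67.
Observation 60.3 falls in the class 300 – <400.
L = 300, CF = 35, f = 26, h = 100.
P90 = 300 + ((60.3 − 35)/26)·100 = 300 + 97.3077 = 397.308.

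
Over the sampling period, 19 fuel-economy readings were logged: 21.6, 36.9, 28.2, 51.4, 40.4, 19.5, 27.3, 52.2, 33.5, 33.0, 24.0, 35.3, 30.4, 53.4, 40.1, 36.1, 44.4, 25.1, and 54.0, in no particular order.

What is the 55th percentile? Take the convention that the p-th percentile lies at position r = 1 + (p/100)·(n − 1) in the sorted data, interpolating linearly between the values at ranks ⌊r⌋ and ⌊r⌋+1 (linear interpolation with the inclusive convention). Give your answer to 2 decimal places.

36.02

Sorted: 19.5, 21.6, 24.0, 25.1, 27.3, 28.2, 30.4, 33.0, 33.5, 35.3, 36.1, 36.9, 40.1, 40.4, 44.4, 51.4, 52.2, 53.4, 54.0.
n = 19.
r = 1 + (55/100)·(19 − 1) = 1 + 9.9 = 10.9.
Rank 10 is 35.3 and rank 11 is 36.1.
Interpolate: 35.3 + 0.9·(36.1 − 35.3) = 35.3 + 0.9·0.8 = 36.02.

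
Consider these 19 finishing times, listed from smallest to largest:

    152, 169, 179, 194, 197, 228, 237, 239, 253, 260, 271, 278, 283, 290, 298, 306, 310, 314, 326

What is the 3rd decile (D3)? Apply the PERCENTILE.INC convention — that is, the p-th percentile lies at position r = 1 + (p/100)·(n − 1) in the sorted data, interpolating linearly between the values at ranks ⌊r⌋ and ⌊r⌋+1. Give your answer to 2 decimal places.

n = 19.
r = 1 + (30/100)·(19 − 1) = 1 + 5.4 = 6.4.
Rank 6 is 228 and rank 7 is 237.
Interpolate: 228 + 0.4·(237 − 228) = 228 + 0.4·9 = 231.6.

231.60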